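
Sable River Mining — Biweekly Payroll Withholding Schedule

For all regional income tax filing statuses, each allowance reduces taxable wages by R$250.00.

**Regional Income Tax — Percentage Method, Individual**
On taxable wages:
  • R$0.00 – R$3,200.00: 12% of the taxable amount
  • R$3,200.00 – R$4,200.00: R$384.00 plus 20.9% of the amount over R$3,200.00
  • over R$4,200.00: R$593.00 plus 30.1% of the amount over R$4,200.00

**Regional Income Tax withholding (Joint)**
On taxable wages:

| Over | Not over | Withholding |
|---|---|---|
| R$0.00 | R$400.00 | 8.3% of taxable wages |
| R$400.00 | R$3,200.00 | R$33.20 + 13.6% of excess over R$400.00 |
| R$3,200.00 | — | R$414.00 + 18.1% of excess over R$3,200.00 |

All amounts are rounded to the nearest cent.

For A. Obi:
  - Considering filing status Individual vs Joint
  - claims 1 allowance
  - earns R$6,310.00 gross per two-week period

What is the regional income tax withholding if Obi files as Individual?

Regional Income Tax (Individual): taxable = R$6,310.00 − 1×R$250.00 = R$6,060.00
  R$593.00 + 30.1% × (R$6,060.00 − R$4,200.00) = R$593.00 + 30.1% × R$1,860.00 = R$1,152.86

R$1,152.86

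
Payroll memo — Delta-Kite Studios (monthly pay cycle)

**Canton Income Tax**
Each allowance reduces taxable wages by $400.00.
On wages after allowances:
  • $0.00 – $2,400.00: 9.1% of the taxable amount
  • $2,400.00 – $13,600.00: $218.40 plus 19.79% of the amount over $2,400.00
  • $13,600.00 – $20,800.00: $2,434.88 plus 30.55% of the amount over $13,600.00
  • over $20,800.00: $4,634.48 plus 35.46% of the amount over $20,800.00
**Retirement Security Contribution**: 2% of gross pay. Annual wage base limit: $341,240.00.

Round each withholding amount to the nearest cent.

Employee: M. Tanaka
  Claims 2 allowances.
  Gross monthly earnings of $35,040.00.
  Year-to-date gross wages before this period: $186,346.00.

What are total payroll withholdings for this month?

$10,101.10

Canton Income Tax: taxable = $35,040.00 − 2×$400.00 = $34,240.00
  $4,634.48 + 35.46% × ($34,240.00 − $20,800.00) = $4,634.48 + 35.46% × $13,440.00 = $9,400.30
Retirement Security Contribution: 2% × $35,040.00 = $700.80
Total: $9,400.30 + $700.80 = $10,101.10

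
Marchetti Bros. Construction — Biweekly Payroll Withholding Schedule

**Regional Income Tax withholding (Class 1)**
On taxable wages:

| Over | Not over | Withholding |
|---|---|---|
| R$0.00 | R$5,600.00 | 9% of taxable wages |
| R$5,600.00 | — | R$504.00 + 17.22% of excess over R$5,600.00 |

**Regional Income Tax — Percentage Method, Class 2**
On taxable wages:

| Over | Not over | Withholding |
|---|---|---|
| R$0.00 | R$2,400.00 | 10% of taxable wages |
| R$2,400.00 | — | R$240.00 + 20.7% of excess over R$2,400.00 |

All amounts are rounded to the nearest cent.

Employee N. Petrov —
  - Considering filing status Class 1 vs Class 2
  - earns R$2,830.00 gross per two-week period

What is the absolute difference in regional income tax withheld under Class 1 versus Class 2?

Regional Income Tax (Class 1): taxable = R$2,830.00
  9% × R$2,830.00 = R$254.70
Regional Income Tax (Class 2): taxable = R$2,830.00
  R$240.00 + 20.7% × (R$2,830.00 − R$2,400.00) = R$240.00 + 20.7% × R$430.00 = R$329.01
Difference: |R$254.70 − R$329.01| = R$74.31 (higher under Class 2)

R$74.31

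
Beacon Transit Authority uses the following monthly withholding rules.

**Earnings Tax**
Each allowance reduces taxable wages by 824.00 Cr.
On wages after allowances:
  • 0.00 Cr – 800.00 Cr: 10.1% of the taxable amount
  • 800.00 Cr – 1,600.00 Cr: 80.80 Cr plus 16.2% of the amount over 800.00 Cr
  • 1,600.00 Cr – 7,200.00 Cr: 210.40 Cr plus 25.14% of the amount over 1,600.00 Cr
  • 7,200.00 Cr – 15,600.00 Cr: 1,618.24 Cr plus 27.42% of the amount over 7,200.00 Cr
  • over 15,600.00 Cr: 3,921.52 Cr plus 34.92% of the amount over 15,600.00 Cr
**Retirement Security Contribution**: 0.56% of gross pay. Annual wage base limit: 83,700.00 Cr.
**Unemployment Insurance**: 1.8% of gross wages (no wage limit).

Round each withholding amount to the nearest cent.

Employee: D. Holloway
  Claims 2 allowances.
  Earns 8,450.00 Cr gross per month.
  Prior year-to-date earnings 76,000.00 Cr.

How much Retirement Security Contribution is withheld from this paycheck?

Retirement Security Contribution: cap 83,700.00 Cr − YTD 76,000.00 Cr = 7,700.00 Cr subject; 0.56% × 7,700.00 Cr = 43.12 Cr

43.12 Cr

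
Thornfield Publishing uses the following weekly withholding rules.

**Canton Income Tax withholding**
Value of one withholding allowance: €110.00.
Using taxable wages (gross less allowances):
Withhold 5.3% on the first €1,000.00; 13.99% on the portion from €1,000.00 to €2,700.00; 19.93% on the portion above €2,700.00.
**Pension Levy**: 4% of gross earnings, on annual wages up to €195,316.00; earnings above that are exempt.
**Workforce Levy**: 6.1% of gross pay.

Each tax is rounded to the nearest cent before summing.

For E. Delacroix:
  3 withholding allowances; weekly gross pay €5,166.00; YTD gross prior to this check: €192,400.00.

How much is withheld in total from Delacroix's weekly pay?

€1,148.30

Canton Income Tax: taxable = €5,166.00 − 3×€110.00 = €4,836.00
  €290.83 + 19.93% × (€4,836.00 − €2,700.00) = €290.83 + 19.93% × €2,136.00 = €716.53
Pension Levy: cap €195,316.00 − YTD €192,400.00 = €2,916.00 subject; 4% × €2,916.00 = €116.64
Workforce Levy: 6.1% × €5,166.00 = €315.13
Total: €716.53 + €116.64 + €315.13 = €1,148.30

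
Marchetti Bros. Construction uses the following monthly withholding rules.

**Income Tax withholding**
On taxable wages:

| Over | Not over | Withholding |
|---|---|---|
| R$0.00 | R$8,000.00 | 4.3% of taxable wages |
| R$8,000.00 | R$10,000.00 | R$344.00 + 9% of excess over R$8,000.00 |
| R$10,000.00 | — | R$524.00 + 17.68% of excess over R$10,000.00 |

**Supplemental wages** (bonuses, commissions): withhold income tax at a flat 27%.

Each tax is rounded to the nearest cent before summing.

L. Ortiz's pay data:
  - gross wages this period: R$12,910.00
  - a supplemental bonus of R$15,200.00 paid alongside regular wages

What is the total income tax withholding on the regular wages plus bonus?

R$5,142.49

Income Tax: taxable = R$12,910.00
  R$524.00 + 17.68% × (R$12,910.00 − R$10,000.00) = R$524.00 + 17.68% × R$2,910.00 = R$1,038.49
Supplemental (27% flat on bonus): 27% × R$15,200.00 = R$4,104.00
Total income tax: R$1,038.49 + R$4,104.00 = R$5,142.49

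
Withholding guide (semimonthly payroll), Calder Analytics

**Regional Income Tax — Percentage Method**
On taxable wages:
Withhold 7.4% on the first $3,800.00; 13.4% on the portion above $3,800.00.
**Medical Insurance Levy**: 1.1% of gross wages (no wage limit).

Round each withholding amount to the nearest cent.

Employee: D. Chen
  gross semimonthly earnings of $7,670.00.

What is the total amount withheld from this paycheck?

Regional Income Tax: taxable = $7,670.00
  $281.20 + 13.4% × ($7,670.00 − $3,800.00) = $281.20 + 13.4% × $3,870.00 = $799.78
Medical Insurance Levy: 1.1% × $7,670.00 = $84.37
Total: $799.78 + $84.37 = $884.15

$884.15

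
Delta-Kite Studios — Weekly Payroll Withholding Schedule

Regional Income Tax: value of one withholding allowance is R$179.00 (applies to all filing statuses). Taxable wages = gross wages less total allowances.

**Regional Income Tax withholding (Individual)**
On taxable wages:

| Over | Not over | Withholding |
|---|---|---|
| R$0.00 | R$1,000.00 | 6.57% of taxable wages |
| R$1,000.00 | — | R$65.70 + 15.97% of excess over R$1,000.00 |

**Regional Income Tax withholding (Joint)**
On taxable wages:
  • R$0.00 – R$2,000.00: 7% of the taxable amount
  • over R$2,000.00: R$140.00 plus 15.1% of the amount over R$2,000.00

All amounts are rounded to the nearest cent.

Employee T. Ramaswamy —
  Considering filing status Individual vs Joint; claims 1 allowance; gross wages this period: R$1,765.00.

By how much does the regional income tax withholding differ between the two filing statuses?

R$48.26

Regional Income Tax (Individual): taxable = R$1,765.00 − 1×R$179.00 = R$1,586.00
  R$65.70 + 15.97% × (R$1,586.00 − R$1,000.00) = R$65.70 + 15.97% × R$586.00 = R$159.28
Regional Income Tax (Joint): taxable = R$1,765.00 − 1×R$179.00 = R$1,586.00
  7% × R$1,586.00 = R$111.02
Difference: |R$159.28 − R$111.02| = R$48.26 (higher under Individual)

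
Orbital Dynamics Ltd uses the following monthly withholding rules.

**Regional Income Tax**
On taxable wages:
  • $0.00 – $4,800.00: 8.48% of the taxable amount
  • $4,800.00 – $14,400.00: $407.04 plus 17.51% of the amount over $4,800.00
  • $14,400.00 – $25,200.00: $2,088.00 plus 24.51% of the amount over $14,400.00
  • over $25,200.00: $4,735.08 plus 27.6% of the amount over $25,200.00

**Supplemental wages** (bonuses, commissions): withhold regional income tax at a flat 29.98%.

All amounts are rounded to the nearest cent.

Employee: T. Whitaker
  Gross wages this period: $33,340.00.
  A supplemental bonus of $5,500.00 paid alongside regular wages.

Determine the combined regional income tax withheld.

Regional Income Tax: taxable = $33,340.00
  $4,735.08 + 27.6% × ($33,340.00 − $25,200.00) = $4,735.08 + 27.6% × $8,140.00 = $6,981.72
Supplemental (29.98% flat on bonus): 29.98% × $5,500.00 = $1,648.90
Total regional income tax: $6,981.72 + $1,648.90 = $8,630.62

$8,630.62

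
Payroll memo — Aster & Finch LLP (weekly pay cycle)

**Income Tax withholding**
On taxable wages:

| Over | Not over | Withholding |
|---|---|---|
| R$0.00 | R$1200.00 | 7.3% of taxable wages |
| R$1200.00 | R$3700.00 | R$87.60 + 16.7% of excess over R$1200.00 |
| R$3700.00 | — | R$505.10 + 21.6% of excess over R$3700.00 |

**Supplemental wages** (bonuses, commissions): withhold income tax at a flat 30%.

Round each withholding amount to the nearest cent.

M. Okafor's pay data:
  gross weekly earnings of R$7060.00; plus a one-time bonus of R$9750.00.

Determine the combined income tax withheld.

Income Tax: taxable = R$7060.00
  R$505.10 + 21.6% × (R$7060.00 − R$3700.00) = R$505.10 + 21.6% × R$3360.00 = R$1230.86
Supplemental (30% flat on bonus): 30% × R$9750.00 = R$2925.00
Total income tax: R$1230.86 + R$2925.00 = R$4155.86

R$4155.86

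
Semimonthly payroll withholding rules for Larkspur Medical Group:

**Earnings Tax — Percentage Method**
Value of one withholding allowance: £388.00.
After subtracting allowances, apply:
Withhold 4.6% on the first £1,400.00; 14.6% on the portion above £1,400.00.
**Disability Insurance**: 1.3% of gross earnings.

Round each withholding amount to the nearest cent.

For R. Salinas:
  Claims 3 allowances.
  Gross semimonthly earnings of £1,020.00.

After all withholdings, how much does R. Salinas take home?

Earnings Tax: taxable = £1,020.00 − 3×£388.00 = £-144.00
  Taxable ≤ 0 → £0.00
Disability Insurance: 1.3% × £1,020.00 = £13.26
Total withheld: £0.00 + £13.26 = £13.26
Net pay: £1,020.00 − £13.26 = £1,006.74

£1,006.74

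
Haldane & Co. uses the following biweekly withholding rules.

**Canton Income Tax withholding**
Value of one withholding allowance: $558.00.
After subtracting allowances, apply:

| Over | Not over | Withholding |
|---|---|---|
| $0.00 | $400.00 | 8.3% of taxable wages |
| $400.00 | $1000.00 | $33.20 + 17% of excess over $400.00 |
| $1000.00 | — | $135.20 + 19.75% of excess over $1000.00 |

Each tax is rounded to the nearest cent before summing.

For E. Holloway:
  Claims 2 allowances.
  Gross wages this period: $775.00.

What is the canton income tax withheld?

Canton Income Tax: taxable = $775.00 − 2×$558.00 = $-341.00
  Taxable ≤ 0 → $0.00

$0.00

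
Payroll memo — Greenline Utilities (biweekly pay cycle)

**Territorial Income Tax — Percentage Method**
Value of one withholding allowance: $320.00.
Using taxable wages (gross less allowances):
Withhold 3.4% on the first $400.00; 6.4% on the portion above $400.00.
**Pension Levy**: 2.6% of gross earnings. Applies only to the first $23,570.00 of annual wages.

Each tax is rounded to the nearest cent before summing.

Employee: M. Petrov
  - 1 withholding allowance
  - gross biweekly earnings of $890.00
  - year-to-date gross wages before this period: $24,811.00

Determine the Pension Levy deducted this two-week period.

Pension Levy: YTD $24,811.00 ≥ cap $23,570.00 → $0.00

$0.00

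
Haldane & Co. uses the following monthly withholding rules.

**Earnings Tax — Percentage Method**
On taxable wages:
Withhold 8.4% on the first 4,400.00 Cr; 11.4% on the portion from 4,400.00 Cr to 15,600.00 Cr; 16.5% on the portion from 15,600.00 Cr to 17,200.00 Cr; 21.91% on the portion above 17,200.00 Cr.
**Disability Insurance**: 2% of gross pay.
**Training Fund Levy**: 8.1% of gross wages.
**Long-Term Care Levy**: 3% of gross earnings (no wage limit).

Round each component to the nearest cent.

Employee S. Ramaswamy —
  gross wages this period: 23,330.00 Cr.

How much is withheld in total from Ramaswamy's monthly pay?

Earnings Tax: taxable = 23,330.00 Cr
  1,910.40 Cr + 21.91% × (23,330.00 Cr − 17,200.00 Cr) = 1,910.40 Cr + 21.91% × 6,130.00 Cr = 3,253.48 Cr
Disability Insurance: 2% × 23,330.00 Cr = 466.60 Cr
Training Fund Levy: 8.1% × 23,330.00 Cr = 1,889.73 Cr
Long-Term Care Levy: 3% × 23,330.00 Cr = 699.90 Cr
Total: 3,253.48 Cr + 466.60 Cr + 1,889.73 Cr + 699.90 Cr = 6,309.71 Cr

6,309.71 Cr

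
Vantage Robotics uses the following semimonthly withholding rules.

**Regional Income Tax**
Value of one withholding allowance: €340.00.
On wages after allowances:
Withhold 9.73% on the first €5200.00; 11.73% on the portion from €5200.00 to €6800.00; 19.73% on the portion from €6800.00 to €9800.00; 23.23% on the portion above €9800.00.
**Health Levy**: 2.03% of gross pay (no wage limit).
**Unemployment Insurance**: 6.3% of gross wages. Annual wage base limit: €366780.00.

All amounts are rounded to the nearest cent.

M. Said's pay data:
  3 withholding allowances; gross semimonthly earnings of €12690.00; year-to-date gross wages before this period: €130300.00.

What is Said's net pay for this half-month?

€9912.98

Regional Income Tax: taxable = €12690.00 − 3×€340.00 = €11670.00
  €1285.54 + 23.23% × (€11670.00 − €9800.00) = €1285.54 + 23.23% × €1870.00 = €1719.94
Health Levy: 2.03% × €12690.00 = €257.61
Unemployment Insurance: 6.3% × €12690.00 = €799.47
Total withheld: €1719.94 + €257.61 + €799.47 = €2777.02
Net pay: €12690.00 − €2777.02 = €9912.98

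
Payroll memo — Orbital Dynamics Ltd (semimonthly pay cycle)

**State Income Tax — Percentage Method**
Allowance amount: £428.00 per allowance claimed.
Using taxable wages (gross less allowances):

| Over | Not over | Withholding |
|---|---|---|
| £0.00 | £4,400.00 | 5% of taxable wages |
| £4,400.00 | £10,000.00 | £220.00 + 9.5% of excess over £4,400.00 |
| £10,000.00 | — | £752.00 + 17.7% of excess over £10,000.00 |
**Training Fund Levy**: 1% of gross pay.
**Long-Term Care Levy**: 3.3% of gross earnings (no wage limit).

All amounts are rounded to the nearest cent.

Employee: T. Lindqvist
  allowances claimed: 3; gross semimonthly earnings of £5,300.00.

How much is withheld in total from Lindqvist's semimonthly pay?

State Income Tax: taxable = £5,300.00 − 3×£428.00 = £4,016.00
  5% × £4,016.00 = £200.80
Training Fund Levy: 1% × £5,300.00 = £53.00
Long-Term Care Levy: 3.3% × £5,300.00 = £174.90
Total: £200.80 + £53.00 + £174.90 = £428.70

£428.70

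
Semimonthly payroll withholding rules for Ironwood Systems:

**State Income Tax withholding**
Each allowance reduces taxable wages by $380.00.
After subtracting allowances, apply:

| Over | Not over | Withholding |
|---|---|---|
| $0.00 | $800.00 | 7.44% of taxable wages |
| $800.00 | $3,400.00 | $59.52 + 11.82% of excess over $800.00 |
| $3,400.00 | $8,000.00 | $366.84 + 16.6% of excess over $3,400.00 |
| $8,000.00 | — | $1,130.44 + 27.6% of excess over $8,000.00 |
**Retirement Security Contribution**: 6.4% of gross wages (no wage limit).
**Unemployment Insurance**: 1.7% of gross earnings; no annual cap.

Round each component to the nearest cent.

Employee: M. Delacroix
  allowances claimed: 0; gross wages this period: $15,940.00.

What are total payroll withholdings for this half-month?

$4,613.02

State Income Tax: taxable = $15,940.00
  $1,130.44 + 27.6% × ($15,940.00 − $8,000.00) = $1,130.44 + 27.6% × $7,940.00 = $3,321.88
Retirement Security Contribution: 6.4% × $15,940.00 = $1,020.16
Unemployment Insurance: 1.7% × $15,940.00 = $270.98
Total: $3,321.88 + $1,020.16 + $270.98 = $4,613.02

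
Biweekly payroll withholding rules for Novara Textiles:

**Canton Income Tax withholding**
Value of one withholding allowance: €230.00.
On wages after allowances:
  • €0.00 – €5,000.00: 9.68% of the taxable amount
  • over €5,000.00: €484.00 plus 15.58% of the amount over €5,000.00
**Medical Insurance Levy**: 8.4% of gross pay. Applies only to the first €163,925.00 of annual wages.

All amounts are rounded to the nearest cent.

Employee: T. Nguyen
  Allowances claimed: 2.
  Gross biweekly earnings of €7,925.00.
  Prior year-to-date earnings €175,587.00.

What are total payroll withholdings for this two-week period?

€868.05

Canton Income Tax: taxable = €7,925.00 − 2×€230.00 = €7,465.00
  €484.00 + 15.58% × (€7,465.00 − €5,000.00) = €484.00 + 15.58% × €2,465.00 = €868.05
Medical Insurance Levy: YTD €175,587.00 ≥ cap €163,925.00 → €0.00
Total: €868.05 + €0.00 = €868.05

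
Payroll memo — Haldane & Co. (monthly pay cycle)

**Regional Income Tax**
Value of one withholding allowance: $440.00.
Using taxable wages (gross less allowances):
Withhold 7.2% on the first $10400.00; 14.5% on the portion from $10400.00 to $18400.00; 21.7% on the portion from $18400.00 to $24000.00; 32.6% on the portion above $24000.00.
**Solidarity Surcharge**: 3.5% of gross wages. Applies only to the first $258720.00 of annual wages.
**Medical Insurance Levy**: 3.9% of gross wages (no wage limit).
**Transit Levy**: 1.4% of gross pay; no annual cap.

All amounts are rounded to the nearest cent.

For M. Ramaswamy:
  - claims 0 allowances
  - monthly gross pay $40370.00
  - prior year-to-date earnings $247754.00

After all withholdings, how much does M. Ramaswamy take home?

$29385.96

Regional Income Tax: taxable = $40370.00
  $3124.00 + 32.6% × ($40370.00 − $24000.00) = $3124.00 + 32.6% × $16370.00 = $8460.62
Solidarity Surcharge: cap $258720.00 − YTD $247754.00 = $10966.00 subject; 3.5% × $10966.00 = $383.81
Medical Insurance Levy: 3.9% × $40370.00 = $1574.43
Transit Levy: 1.4% × $40370.00 = $565.18
Total withheld: $8460.62 + $383.81 + $1574.43 + $565.18 = $10984.04
Net pay: $40370.00 − $10984.04 = $29385.96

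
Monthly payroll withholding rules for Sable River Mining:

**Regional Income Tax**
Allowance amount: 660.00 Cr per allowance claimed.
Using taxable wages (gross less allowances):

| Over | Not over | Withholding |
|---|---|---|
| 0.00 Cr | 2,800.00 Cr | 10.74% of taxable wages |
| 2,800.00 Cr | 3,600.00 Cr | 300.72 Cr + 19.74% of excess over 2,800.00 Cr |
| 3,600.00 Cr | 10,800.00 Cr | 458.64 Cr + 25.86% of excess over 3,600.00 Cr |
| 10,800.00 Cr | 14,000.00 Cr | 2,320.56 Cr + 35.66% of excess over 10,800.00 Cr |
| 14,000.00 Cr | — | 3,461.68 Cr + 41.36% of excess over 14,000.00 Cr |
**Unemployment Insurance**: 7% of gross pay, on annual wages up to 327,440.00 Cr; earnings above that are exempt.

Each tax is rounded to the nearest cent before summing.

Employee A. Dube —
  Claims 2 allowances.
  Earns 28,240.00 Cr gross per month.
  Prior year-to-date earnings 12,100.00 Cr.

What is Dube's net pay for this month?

17,457.81 Cr

Regional Income Tax: taxable = 28,240.00 Cr − 2×660.00 Cr = 26,920.00 Cr
  3,461.68 Cr + 41.36% × (26,920.00 Cr − 14,000.00 Cr) = 3,461.68 Cr + 41.36% × 12,920.00 Cr = 8,805.39 Cr
Unemployment Insurance: 7% × 28,240.00 Cr = 1,976.80 Cr
Total withheld: 8,805.39 Cr + 1,976.80 Cr = 10,782.19 Cr
Net pay: 28,240.00 Cr − 10,782.19 Cr = 17,457.81 Cr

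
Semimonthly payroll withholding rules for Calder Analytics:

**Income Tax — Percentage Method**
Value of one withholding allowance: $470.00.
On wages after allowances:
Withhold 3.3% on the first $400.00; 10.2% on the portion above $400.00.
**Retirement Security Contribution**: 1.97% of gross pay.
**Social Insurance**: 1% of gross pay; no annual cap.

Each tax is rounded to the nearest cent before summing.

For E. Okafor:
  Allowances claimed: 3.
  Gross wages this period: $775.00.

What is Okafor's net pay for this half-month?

$751.98

Income Tax: taxable = $775.00 − 3×$470.00 = $-635.00
  Taxable ≤ 0 → $0.00
Retirement Security Contribution: 1.97% × $775.00 = $15.27
Social Insurance: 1% × $775.00 = $7.75
Total withheld: $0.00 + $15.27 + $7.75 = $23.02
Net pay: $775.00 − $23.02 = $751.98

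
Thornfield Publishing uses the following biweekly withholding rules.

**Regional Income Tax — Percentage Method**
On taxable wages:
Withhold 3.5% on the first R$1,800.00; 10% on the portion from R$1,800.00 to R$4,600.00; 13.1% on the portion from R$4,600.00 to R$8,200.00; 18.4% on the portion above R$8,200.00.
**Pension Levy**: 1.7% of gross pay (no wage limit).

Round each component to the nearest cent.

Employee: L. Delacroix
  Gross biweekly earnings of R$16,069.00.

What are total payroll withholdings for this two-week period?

R$2,535.67

Regional Income Tax: taxable = R$16,069.00
  R$814.60 + 18.4% × (R$16,069.00 − R$8,200.00) = R$814.60 + 18.4% × R$7,869.00 = R$2,262.50
Pension Levy: 1.7% × R$16,069.00 = R$273.17
Total: R$2,262.50 + R$273.17 = R$2,535.67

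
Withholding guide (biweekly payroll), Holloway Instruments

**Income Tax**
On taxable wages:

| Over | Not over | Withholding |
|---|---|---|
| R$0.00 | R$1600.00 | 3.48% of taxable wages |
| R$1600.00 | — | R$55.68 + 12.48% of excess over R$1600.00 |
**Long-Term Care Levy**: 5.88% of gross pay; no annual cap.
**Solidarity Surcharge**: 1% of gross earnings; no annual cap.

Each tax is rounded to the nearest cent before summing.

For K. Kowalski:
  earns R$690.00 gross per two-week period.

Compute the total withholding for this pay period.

R$71.48

Income Tax: taxable = R$690.00
  3.48% × R$690.00 = R$24.01
Long-Term Care Levy: 5.88% × R$690.00 = R$40.57
Solidarity Surcharge: 1% × R$690.00 = R$6.90
Total: R$24.01 + R$40.57 + R$6.90 = R$71.48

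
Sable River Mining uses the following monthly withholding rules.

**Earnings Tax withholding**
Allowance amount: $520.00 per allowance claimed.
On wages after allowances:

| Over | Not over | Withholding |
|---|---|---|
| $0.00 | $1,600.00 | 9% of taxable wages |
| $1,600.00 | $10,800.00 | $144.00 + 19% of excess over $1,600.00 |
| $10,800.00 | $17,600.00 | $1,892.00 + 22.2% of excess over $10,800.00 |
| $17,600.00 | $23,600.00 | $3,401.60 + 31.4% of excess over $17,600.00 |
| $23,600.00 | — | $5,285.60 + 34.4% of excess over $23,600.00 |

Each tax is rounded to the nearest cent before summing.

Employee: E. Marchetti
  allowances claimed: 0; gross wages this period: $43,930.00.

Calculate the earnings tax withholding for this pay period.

$12,279.12

Earnings Tax: taxable = $43,930.00
  $5,285.60 + 34.4% × ($43,930.00 − $23,600.00) = $5,285.60 + 34.4% × $20,330.00 = $12,279.12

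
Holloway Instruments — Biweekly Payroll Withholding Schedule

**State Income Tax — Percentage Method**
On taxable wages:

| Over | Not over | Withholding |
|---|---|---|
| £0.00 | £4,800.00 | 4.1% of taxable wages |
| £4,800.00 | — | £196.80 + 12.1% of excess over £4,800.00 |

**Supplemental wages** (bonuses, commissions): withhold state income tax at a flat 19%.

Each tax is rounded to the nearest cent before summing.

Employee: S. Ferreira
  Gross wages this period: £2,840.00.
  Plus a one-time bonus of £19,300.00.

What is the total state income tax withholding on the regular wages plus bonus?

State Income Tax: taxable = £2,840.00
  4.1% × £2,840.00 = £116.44
Supplemental (19% flat on bonus): 19% × £19,300.00 = £3,667.00
Total state income tax: £116.44 + £3,667.00 = £3,783.44

£3,783.44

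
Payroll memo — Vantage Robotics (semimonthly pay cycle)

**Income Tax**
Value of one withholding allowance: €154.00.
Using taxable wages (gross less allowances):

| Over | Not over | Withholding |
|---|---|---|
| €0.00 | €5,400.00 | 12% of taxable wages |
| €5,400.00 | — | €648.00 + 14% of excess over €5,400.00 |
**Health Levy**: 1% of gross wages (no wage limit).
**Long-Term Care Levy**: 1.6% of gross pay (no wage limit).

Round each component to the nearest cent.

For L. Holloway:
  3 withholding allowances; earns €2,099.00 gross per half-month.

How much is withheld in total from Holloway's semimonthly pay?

€251.01

Income Tax: taxable = €2,099.00 − 3×€154.00 = €1,637.00
  12% × €1,637.00 = €196.44
Health Levy: 1% × €2,099.00 = €20.99
Long-Term Care Levy: 1.6% × €2,099.00 = €33.58
Total: €196.44 + €20.99 + €33.58 = €251.01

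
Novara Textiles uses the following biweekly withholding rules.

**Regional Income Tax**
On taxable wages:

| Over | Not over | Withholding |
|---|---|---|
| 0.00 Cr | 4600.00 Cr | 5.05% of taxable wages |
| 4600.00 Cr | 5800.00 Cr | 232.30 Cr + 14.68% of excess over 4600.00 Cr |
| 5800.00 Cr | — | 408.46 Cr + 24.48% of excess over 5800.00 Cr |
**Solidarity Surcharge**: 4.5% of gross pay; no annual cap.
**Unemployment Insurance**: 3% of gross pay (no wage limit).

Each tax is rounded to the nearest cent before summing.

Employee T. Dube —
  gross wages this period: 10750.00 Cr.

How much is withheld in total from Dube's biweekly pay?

Regional Income Tax: taxable = 10750.00 Cr
  408.46 Cr + 24.48% × (10750.00 Cr − 5800.00 Cr) = 408.46 Cr + 24.48% × 4950.00 Cr = 1620.22 Cr
Solidarity Surcharge: 4.5% × 10750.00 Cr = 483.75 Cr
Unemployment Insurance: 3% × 10750.00 Cr = 322.50 Cr
Total: 1620.22 Cr + 483.75 Cr + 322.50 Cr = 2426.47 Cr

2426.47 Cr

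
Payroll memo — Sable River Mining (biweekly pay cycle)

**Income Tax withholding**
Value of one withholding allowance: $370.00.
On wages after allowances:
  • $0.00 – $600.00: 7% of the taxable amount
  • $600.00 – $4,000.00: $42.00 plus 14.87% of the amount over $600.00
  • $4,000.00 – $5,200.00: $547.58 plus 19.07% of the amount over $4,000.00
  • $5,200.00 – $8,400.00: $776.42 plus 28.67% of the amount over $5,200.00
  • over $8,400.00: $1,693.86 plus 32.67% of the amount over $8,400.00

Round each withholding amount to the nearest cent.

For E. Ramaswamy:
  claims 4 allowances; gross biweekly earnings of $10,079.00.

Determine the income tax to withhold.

$1,758.87

Income Tax: taxable = $10,079.00 − 4×$370.00 = $8,599.00
  $1,693.86 + 32.67% × ($8,599.00 − $8,400.00) = $1,693.86 + 32.67% × $199.00 = $1,758.87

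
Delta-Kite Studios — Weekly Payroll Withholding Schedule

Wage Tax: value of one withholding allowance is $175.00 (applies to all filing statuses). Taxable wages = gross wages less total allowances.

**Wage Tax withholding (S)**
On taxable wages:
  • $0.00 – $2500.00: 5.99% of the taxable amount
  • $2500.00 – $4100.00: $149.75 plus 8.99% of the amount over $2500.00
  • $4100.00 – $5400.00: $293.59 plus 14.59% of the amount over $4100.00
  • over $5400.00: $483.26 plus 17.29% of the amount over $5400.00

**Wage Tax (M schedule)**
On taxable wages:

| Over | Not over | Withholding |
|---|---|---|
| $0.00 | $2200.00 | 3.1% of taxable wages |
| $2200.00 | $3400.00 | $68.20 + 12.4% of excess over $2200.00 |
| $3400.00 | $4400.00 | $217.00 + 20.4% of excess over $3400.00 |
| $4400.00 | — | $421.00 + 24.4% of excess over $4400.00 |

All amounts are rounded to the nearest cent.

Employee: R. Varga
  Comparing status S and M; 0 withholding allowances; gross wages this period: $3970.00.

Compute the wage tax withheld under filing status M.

$333.28

Wage Tax (M): taxable = $3970.00
  $217.00 + 20.4% × ($3970.00 − $3400.00) = $217.00 + 20.4% × $570.00 = $333.28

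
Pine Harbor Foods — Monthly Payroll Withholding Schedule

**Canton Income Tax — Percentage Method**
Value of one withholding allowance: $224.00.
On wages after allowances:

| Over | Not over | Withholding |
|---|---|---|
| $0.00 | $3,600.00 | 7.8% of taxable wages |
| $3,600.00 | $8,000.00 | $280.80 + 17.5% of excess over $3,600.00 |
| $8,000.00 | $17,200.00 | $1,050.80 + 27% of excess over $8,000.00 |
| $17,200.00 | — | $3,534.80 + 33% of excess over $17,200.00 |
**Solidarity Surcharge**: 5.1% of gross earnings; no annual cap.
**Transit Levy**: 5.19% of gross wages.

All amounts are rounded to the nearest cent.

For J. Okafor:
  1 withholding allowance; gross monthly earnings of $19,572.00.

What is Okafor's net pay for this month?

Canton Income Tax: taxable = $19,572.00 − 1×$224.00 = $19,348.00
  $3,534.80 + 33% × ($19,348.00 − $17,200.00) = $3,534.80 + 33% × $2,148.00 = $4,243.64
Solidarity Surcharge: 5.1% × $19,572.00 = $998.17
Transit Levy: 5.19% × $19,572.00 = $1,015.79
Total withheld: $4,243.64 + $998.17 + $1,015.79 = $6,257.60
Net pay: $19,572.00 − $6,257.60 = $13,314.40

$13,314.40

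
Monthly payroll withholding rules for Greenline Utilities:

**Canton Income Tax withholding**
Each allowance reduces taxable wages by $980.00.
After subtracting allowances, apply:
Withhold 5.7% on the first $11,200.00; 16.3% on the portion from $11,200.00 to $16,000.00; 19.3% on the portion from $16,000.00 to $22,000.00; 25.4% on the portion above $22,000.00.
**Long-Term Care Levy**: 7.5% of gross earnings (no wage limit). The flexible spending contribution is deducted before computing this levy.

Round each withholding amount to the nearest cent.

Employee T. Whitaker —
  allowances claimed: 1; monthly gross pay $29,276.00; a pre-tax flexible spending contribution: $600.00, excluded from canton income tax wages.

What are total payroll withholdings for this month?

Canton Income Tax: taxable = $29,276.00 − $600.00 − 1×$980.00 = $27,696.00
  $2,578.80 + 25.4% × ($27,696.00 − $22,000.00) = $2,578.80 + 25.4% × $5,696.00 = $4,025.58
Long-Term Care Levy: 7.5% × $28,676.00 = $2,150.70
Total: $4,025.58 + $2,150.70 = $6,176.28

$6,176.28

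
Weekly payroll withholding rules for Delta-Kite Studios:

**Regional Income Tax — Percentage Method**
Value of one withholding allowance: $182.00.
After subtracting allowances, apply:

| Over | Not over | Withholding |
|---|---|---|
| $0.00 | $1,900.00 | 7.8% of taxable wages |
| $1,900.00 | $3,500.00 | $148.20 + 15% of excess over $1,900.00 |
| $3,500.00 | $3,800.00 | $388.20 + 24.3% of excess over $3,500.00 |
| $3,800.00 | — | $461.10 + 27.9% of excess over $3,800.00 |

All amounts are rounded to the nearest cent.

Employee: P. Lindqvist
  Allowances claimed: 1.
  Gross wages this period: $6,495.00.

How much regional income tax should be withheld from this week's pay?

Regional Income Tax: taxable = $6,495.00 − 1×$182.00 = $6,313.00
  $461.10 + 27.9% × ($6,313.00 − $3,800.00) = $461.10 + 27.9% × $2,513.00 = $1,162.23

$1,162.23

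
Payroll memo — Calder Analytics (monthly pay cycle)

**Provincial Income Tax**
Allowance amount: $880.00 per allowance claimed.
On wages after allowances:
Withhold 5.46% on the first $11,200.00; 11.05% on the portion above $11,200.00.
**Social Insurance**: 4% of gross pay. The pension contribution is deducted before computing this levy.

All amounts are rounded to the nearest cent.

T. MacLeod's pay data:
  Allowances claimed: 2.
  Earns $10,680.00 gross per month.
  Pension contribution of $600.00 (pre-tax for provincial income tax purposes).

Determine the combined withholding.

$857.47

Provincial Income Tax: taxable = $10,680.00 − $600.00 − 2×$880.00 = $8,320.00
  5.46% × $8,320.00 = $454.27
Social Insurance: 4% × $10,080.00 = $403.20
Total: $454.27 + $403.20 = $857.47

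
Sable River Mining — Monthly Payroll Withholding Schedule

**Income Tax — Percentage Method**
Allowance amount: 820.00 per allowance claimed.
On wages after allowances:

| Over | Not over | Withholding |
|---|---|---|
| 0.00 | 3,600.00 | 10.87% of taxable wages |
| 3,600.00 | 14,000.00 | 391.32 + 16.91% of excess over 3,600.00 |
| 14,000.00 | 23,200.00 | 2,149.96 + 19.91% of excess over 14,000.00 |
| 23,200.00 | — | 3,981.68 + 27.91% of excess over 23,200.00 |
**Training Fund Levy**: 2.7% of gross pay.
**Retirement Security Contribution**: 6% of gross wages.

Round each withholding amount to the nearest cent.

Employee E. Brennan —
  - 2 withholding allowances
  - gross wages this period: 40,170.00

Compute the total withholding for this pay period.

11,755.07

Income Tax: taxable = 40,170.00 − 2×820.00 = 38,530.00
  3,981.68 + 27.91% × (38,530.00 − 23,200.00) = 3,981.68 + 27.91% × 15,330.00 = 8,260.28
Training Fund Levy: 2.7% × 40,170.00 = 1,084.59
Retirement Security Contribution: 6% × 40,170.00 = 2,410.20
Total: 8,260.28 + 1,084.59 + 2,410.20 = 11,755.07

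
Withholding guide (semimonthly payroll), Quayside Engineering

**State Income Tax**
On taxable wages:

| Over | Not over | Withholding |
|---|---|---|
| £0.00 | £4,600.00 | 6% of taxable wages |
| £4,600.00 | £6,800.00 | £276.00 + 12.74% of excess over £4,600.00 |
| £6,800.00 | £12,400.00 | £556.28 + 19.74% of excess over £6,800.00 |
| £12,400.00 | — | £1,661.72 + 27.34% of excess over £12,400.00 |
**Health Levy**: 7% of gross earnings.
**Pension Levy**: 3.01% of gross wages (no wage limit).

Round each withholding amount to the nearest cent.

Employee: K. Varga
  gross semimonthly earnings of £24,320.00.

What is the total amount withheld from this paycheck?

State Income Tax: taxable = £24,320.00
  £1,661.72 + 27.34% × (£24,320.00 − £12,400.00) = £1,661.72 + 27.34% × £11,920.00 = £4,920.65
Health Levy: 7% × £24,320.00 = £1,702.40
Pension Levy: 3.01% × £24,320.00 = £732.03
Total: £4,920.65 + £1,702.40 + £732.03 = £7,355.08

£7,355.08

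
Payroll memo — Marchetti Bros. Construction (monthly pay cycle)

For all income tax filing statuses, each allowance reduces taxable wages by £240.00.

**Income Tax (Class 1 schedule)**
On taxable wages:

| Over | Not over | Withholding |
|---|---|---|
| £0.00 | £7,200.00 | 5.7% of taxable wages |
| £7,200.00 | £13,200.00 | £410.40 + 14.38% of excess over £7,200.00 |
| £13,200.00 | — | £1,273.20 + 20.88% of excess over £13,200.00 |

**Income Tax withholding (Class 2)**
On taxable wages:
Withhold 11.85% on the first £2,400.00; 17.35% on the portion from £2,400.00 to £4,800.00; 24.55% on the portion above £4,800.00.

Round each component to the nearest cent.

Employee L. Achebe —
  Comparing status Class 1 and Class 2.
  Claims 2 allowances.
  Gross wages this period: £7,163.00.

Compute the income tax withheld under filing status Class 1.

£380.93

Income Tax (Class 1): taxable = £7,163.00 − 2×£240.00 = £6,683.00
  5.7% × £6,683.00 = £380.93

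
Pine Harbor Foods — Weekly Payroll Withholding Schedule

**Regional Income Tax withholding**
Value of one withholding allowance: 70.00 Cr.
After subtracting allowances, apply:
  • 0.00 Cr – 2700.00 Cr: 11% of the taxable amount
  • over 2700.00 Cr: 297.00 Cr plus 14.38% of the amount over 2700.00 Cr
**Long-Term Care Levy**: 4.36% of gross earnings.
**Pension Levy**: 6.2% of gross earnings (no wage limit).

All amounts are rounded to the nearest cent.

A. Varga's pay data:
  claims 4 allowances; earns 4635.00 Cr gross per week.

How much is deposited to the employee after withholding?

3610.55 Cr

Regional Income Tax: taxable = 4635.00 Cr − 4×70.00 Cr = 4355.00 Cr
  297.00 Cr + 14.38% × (4355.00 Cr − 2700.00 Cr) = 297.00 Cr + 14.38% × 1655.00 Cr = 534.99 Cr
Long-Term Care Levy: 4.36% × 4635.00 Cr = 202.09 Cr
Pension Levy: 6.2% × 4635.00 Cr = 287.37 Cr
Total withheld: 534.99 Cr + 202.09 Cr + 287.37 Cr = 1024.45 Cr
Net pay: 4635.00 Cr − 1024.45 Cr = 3610.55 Cr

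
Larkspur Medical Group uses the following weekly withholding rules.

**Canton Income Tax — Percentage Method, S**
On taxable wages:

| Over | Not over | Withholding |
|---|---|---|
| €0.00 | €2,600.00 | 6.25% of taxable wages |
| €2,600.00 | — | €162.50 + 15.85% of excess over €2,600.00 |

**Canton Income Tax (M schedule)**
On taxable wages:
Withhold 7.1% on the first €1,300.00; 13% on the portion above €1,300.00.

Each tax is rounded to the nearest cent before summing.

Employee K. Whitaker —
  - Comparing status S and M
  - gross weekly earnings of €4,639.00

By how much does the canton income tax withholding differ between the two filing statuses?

€40.69

Canton Income Tax (S): taxable = €4,639.00
  €162.50 + 15.85% × (€4,639.00 − €2,600.00) = €162.50 + 15.85% × €2,039.00 = €485.68
Canton Income Tax (M): taxable = €4,639.00
  €92.30 + 13% × (€4,639.00 − €1,300.00) = €92.30 + 13% × €3,339.00 = €526.37
Difference: |€485.68 − €526.37| = €40.69 (higher under M)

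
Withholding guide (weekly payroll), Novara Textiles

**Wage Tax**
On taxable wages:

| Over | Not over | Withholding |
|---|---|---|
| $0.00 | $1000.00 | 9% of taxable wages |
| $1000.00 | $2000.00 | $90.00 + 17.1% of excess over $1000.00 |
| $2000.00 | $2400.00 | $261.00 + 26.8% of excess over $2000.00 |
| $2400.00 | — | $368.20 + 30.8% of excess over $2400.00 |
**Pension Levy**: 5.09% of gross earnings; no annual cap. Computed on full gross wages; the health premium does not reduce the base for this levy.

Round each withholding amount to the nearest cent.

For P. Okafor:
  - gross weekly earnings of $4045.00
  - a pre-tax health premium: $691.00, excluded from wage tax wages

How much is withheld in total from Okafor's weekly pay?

Wage Tax: taxable = $4045.00 − $691.00 = $3354.00
  $368.20 + 30.8% × ($3354.00 − $2400.00) = $368.20 + 30.8% × $954.00 = $662.03
Pension Levy: 5.09% × $4045.00 = $205.89
Total: $662.03 + $205.89 = $867.92

$867.92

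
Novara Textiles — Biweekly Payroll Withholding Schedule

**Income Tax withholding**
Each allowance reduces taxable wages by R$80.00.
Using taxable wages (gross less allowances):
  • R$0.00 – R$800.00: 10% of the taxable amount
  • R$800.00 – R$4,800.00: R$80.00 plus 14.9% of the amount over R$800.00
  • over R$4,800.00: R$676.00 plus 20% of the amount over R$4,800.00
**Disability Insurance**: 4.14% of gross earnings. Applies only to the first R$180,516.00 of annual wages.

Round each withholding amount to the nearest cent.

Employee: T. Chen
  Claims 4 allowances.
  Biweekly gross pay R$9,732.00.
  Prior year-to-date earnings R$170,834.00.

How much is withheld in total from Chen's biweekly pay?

Income Tax: taxable = R$9,732.00 − 4×R$80.00 = R$9,412.00
  R$676.00 + 20% × (R$9,412.00 − R$4,800.00) = R$676.00 + 20% × R$4,612.00 = R$1,598.40
Disability Insurance: cap R$180,516.00 − YTD R$170,834.00 = R$9,682.00 subject; 4.14% × R$9,682.00 = R$400.83
Total: R$1,598.40 + R$400.83 = R$1,999.23

R$1,999.23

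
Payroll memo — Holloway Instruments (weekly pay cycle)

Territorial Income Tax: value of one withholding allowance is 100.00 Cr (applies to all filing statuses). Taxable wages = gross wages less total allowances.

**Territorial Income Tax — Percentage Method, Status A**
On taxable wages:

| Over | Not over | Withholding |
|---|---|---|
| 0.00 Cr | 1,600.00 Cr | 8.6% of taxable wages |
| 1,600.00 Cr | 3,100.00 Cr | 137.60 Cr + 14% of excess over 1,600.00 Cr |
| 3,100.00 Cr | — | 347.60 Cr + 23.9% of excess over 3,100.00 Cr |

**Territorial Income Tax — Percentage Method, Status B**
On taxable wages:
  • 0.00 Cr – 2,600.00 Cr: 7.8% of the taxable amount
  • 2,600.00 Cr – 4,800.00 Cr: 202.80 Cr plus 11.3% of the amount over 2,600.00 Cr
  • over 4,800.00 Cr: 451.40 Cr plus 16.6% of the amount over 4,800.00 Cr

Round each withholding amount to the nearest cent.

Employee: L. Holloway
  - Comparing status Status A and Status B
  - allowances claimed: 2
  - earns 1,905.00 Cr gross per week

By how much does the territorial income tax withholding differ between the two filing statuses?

Territorial Income Tax (Status A): taxable = 1,905.00 Cr − 2×100.00 Cr = 1,705.00 Cr
  137.60 Cr + 14% × (1,705.00 Cr − 1,600.00 Cr) = 137.60 Cr + 14% × 105.00 Cr = 152.30 Cr
Territorial Income Tax (Status B): taxable = 1,905.00 Cr − 2×100.00 Cr = 1,705.00 Cr
  7.8% × 1,705.00 Cr = 132.99 Cr
Difference: |152.30 Cr − 132.99 Cr| = 19.31 Cr (higher under Status A)

19.31 Cr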